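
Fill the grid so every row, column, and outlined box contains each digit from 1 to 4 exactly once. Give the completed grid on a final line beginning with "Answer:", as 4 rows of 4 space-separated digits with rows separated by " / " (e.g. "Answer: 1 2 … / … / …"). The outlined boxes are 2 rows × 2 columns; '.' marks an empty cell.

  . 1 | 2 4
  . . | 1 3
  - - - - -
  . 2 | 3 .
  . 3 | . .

Step 1. [r3c1∈{1,4}] 4 has one home in row 3: r3c1 ⇒ r3c1=4.
Step 2. [r4c4∈{1,2}] across row 4, 2 lands solely at r4c4, so r4c4=2.
Step 3. [r4c3∈{4}] r4c3 is down to just 4. So r4c3=4.
Step 4. [r2c1∈{2}] nothing but 2 survives at r2c1. So r2c1=2.
Step 5. [r1c1∈{3}] only 3 remains possible at r1c1 ⇒ r1c1=3.
Step 6. [r3c4∈{1}] r3c4 is down to just 1, so r3c4=1.
Step 7. [r2c2∈{4}] r2c2 has the single candidate 4, so r2c2=4.
Step 8. [r4c1∈{1}] r4c1 has the single candidate 1. So r4c1=1.

Answer: 3 1 2 4 / 2 4 1 3 / 4 2 3 1 / 1 3 4 2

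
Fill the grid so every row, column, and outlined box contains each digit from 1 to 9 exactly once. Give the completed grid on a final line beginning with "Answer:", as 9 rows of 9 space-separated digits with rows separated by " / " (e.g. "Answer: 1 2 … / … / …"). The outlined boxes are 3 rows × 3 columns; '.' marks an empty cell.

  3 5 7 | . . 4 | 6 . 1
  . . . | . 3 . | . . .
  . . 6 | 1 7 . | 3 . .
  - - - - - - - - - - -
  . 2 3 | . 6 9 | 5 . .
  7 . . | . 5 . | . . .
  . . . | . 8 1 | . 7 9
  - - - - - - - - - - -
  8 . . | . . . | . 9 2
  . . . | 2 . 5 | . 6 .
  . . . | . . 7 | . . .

Step 1. [r9c4∈{3,4,6,8,9}] box 8 places 8 nowhere but r9c4, so r9c4=8.
Step 2. [r1c8∈{2,8}] 8 has one home in row 1: r1c8, so r1c8=8.
Step 3. [r2c7∈{2,4,7,9}] in col 7, 9 fits only at r2c7, so r2c7=9.
Step 4. [r5c6∈{2,3}] r5c6 is the only open cell in box 5 admitting 2. So r5c6=2.
Step 5. [r7c3∈{1,4,5}] row 7 places 5 nowhere but r7c3, so r7c3=5.
Step 6. [r6c3∈{4}] r6c3 is down to just 4 ⇒ r6c3=4.
Step 7. [r4c1∈{1}] only 1 remains possible at r4c1, so r4c1=1.
Step 8. [r4c8∈{4}] only 4 remains possible at r4c8. So r4c8=4.
Step 9. [r6c2∈{6}] nothing but 6 survives at r6c2. So r6c2=6.
Step 10. [r2c4∈{5,6}] r2c4 is the only open cell in col 4 admitting 5. So r2c4=5.
Step 11. [r7c6∈{3,6}] across col 6, 3 lands solely at r7c6, so r7c6=3.
Step 12. [r2c8∈{2}] r2c8 has the single candidate 2, so r2c8=2.
Step 13. [r2c1∈{4}] nothing but 4 survives at r2c1, so r2c1=4.
Step 14. [r8c1∈{9}] r8c1 is down to just 9, so r8c1=9.
Step 15. [r8c3∈{1}] r8c3 has the single candidate 1. So r8c3=1.
Step 16. [r8c5∈{4}] r8c5's peers cover all but 4 ⇒ r8c5=4.
Step 17. [r2c3∈{8}] r2c3 is down to just 8 ⇒ r2c3=8.
Step 18. [r5c2∈{8,9}] 8 has one home in col 2: r5c2. So r5c2=8.
Step 19. [r5c7∈{1}] nothing but 1 survives at r5c7 ⇒ r5c7=1.
Step 20. [r9c8∈{1,3,5}] col 8 places 1 nowhere but r9c8 ⇒ r9c8=1.
Step 21. [r9c9∈{3,4,5}] 5 has one home in row 9: r9c9. So r9c9=5.
Step 22. [r8c9∈{3,7,8}] box 9 places 3 nowhere but r8c9. So r8c9=3.
Step 23. [r8c2∈{7}] nothing but 7 survives at r8c2. So r8c2=7.
Step 24. [r7c2∈{4}] nothing but 4 survives at r7c2, so r7c2=4.
Step 25. [r1c4∈{9}] r1c4 is down to just 9. So r1c4=9.
Step 26. [r5c4∈{3,4}] in row 5, 4 fits only at r5c4, so r5c4=4.
Step 27. [r9c1∈{2,6}] in row 9, 6 fits only at r9c1 ⇒ r9c1=6.
Step 28. [r6c1∈{5}] only 5 remains possible at r6c1. So r6c1=5.
Step 29. [r4c4∈{7}] nothing but 7 survives at r4c4. So r4c4=7.
Step 30. [r2c2∈{1}] r2c2 has the single candidate 1, so r2c2=1.
Step 31. [r9c5∈{9}] r9c5 is down to just 9. So r9c5=9.
Step 32. [r3c6∈{8}] nothing but 8 survives at r3c6. So r3c6=8.
Step 33. [r8c7∈{8}] r8c7 is down to just 8 ⇒ r8c7=8.
Step 34. [r5c8∈{3}] r5c8 is down to just 3 ⇒ r5c8=3.
Step 35. [r2c9∈{7}] only 7 remains possible at r2c9, so r2c9=7.
Step 36. [r3c2∈{9}] only 9 remains possible at r3c2. So r3c2=9.
Step 37. [r3c8∈{5}] r3c8 is down to just 5 ⇒ r3c8=5.
Step 38. [r4c9∈{8}] r4c9 is down to just 8 ⇒ r4c9=8.
Step 39. [r9c2∈{3}] only 3 remains possible at r9c2, so r9c2=3.
Step 40. [r9c7∈{4}] nothing but 4 survives at r9c7. So r9c7=4.
Step 41. [r2c6∈{6}] r2c6 is down to just 6, so r2c6=6.
Step 42. [r1c5∈{2}] only 2 remains possible at r1c5. So r1c5=2.
Step 43. [r7c7∈{7}] nothing but 7 survives at r7c7. So r7c7=7.
Step 44. [r7c4∈{6}] only 6 remains possible at r7c4. So r7c4=6.
Step 45. [r9c3∈{2}] only 2 remains possible at r9c3, so r9c3=2.
Step 46. [r5c3∈{9}] r5c3 has the single candidate 9. So r5c3=9.
Step 47. [r5c9∈{6}] r5c9 has the single candidate 6, so r5c9=6.
Step 48. [r6c4∈{3}] r6c4 has the single candidate 3 ⇒ r6c4=3.
Step 49. [r3c9∈{4}] only 4 remains possible at r3c9 ⇒ r3c9=4.
Step 50. [r6c7∈{2}] nothing but 2 survives at r6c7, so r6c7=2.
Step 51. [r7c5∈{1}] r7c5's peers cover all but 1 ⇒ r7c5=1.
Step 52. [r3c1∈{2}] r3c1's peers cover all but 2. So r3c1=2.

Answer: 3 5 7 9 2 4 6 8 1 / 4 1 8 5 3 6 9 2 7 / 2 9 6 1 7 8 3 5 4 / 1 2 3 7 6 9 5 4 8 / 7 8 9 4 5 2 1 3 6 / 5 6 4 3 8 1 2 7 9 / 8 4 5 6 1 3 7 9 2 / 9 7 1 2 4 5 8 6 3 / 6 3 2 8 9 7 4 1 5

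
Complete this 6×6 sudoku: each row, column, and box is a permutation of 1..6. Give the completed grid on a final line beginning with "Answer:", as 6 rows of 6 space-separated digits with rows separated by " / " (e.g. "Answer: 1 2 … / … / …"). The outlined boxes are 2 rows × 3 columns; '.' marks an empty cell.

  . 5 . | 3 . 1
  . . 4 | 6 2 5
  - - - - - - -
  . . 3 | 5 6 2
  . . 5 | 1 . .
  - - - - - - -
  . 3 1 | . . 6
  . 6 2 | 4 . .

Step 1. [r4c6∈{3,4}] col 6 places 4 nowhere but r4c6. So r4c6=4.
Step 2. [r6c1∈{5}] r6c1 has the single candidate 5. So r6c1=5.
Step 3. [r3c2∈{1,4}] r3c2 is the only open cell in col 2 admitting 4, so r3c2=4.
Step 4. [r1c1∈{2,6}] 2 has one home in row 1: r1c1, so r1c1=2.
Step 5. [r4c5∈{3}] r4c5 is down to just 3, so r4c5=3.
Step 6. [r2c2∈{1}] nothing but 1 survives at r2c2 ⇒ r2c2=1.
Step 7. [r6c6∈{3}] nothing but 3 survives at r6c6, so r6c6=3.
Step 8. [r1c3∈{6}] only 6 remains possible at r1c3. So r1c3=6.
Step 9. [r1c5∈{4}] only 4 remains possible at r1c5, so r1c5=4.
Step 10. [r5c4∈{2}] r5c4 is down to just 2 ⇒ r5c4=2.
Step 11. [r2c1∈{3}] r2c1 is down to just 3 ⇒ r2c1=3.
Step 12. [r5c5∈{5}] only 5 remains possible at r5c5 ⇒ r5c5=5.
Step 13. [r3c1∈{1}] r3c1 has the single candidate 1, so r3c1=1.
Step 14. [r4c1∈{6}] r4c1 has the single candidate 6 ⇒ r4c1=6.
Step 15. [r4c2∈{2}] only 2 remains possible at r4c2 ⇒ r4c2=2.
Step 16. [r5c1∈{4}] r5c1's peers cover all but 4, so r5c1=4.
Step 17. [r6c5∈{1}] r6c5 has the single candidate 1. So r6c5=1.

Answer: 2 5 6 3 4 1 / 3 1 4 6 2 5 / 1 4 3 5 6 2 / 6 2 5 1 3 4 / 4 3 1 2 5 6 / 5 6 2 4 1 3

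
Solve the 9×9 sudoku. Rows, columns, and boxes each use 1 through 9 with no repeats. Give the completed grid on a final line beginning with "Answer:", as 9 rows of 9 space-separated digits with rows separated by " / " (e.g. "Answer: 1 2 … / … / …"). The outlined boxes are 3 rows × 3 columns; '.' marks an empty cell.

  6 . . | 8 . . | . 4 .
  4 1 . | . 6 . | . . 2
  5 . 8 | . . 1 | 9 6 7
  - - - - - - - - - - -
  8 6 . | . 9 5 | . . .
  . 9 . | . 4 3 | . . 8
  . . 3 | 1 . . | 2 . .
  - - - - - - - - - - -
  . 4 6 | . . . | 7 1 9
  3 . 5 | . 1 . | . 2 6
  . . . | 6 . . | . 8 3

Step 1. [r6c1∈{7}] r6c1's peers cover all but 7, so r6c1=7.
Step 2. [r7c1∈{2}] r7c1 has the single candidate 2. So r7c1=2.
Step 3. [r9c2∈{7}] r9c2 has the single candidate 7 ⇒ r9c2=7.
Step 4. [r1c5∈{2,3,5,7}] r1c5 is the only open cell in col 5 admitting 7. So r1c5=7.
Step 5. [r2c6∈{9}] r2c6's peers cover all but 9 ⇒ r2c6=9.
Step 6. [r9c7∈{4,5}] in box 9, 5 fits only at r9c7, so r9c7=5.
Step 7. [r1c6∈{2}] nothing but 2 survives at r1c6, so r1c6=2.
Step 8. [r3c5∈{3}] r3c5 is down to just 3. So r3c5=3.
Step 9. [r5c1∈{1}] r5c1's peers cover all but 1 ⇒ r5c1=1.
Step 10. [r5c8∈{5,7}] in row 5, 5 fits only at r5c8, so r5c8=5.
Step 11. [r5c4∈{2,7}] 7 has one home in row 5: r5c4 ⇒ r5c4=7.
Step 12. [r7c6∈{8}] r7c6 is down to just 8, so r7c6=8.
Step 13. [r4c3∈{2,4}] across col 3, 4 lands solely at r4c3. So r4c3=4.
Step 14. [r2c8∈{3}] only 3 remains possible at r2c8. So r2c8=3.
Step 15. [r8c7∈{4}] r8c7 has the single candidate 4 ⇒ r8c7=4.
Step 16. [r4c9∈{1}] nothing but 1 survives at r4c9, so r4c9=1.
Step 17. [r9c1∈{9}] r9c1 has the single candidate 9 ⇒ r9c1=9.
Step 18. [r7c5∈{5}] only 5 remains possible at r7c5 ⇒ r7c5=5.
Step 19. [r6c5∈{8}] r6c5's peers cover all but 8, so r6c5=8.
Step 20. [r1c3∈{9}] r1c3 has the single candidate 9. So r1c3=9.
Step 21. [r6c9∈{4}] nothing but 4 survives at r6c9, so r6c9=4.
Step 22. [r6c2∈{5}] nothing but 5 survives at r6c2 ⇒ r6c2=5.
Step 23. [r8c2∈{8}] only 8 remains possible at r8c2, so r8c2=8.
Step 24. [r2c3∈{7}] r2c3 has the single candidate 7 ⇒ r2c3=7.
Step 25. [r1c9∈{5}] r1c9 is down to just 5 ⇒ r1c9=5.
Step 26. [r4c8∈{7}] r4c8's peers cover all but 7. So r4c8=7.
Step 27. [r5c7∈{6}] r5c7's peers cover all but 6, so r5c7=6.
Step 28. [r4c4∈{2}] r4c4's peers cover all but 2 ⇒ r4c4=2.
Step 29. [r3c4∈{4}] r3c4 has the single candidate 4 ⇒ r3c4=4.
Step 30. [r9c5∈{2}] r9c5 has the single candidate 2, so r9c5=2.
Step 31. [r1c7∈{1}] only 1 remains possible at r1c7. So r1c7=1.
Step 32. [r5c3∈{2}] r5c3 has the single candidate 2. So r5c3=2.
Step 33. [r3c2∈{2}] nothing but 2 survives at r3c2, so r3c2=2.
Step 34. [r4c7∈{3}] nothing but 3 survives at r4c7. So r4c7=3.
Step 35. [r8c6∈{7}] r8c6's peers cover all but 7, so r8c6=7.
Step 36. [r9c3∈{1}] only 1 remains possible at r9c3, so r9c3=1.
Step 37. [r9c6∈{4}] r9c6 is down to just 4 ⇒ r9c6=4.
Step 38. [r2c4∈{5}] r2c4's peers cover all but 5 ⇒ r2c4=5.
Step 39. [r6c8∈{9}] r6c8's peers cover all but 9 ⇒ r6c8=9.
Step 40. [r8c4∈{9}] r8c4 is down to just 9, so r8c4=9.
Step 41. [r7c4∈{3}] nothing but 3 survives at r7c4. So r7c4=3.
Step 42. [r1c2∈{3}] only 3 remains possible at r1c2 ⇒ r1c2=3.
Step 43. [r2c7∈{8}] r2c7 is down to just 8 ⇒ r2c7=8.
Step 44. [r6c6∈{6}] r6c6 has the single candidate 6, so r6c6=6.

Answer: 6 3 9 8 7 2 1 4 5 / 4 1 7 5 6 9 8 3 2 / 5 2 8 4 3 1 9 6 7 / 8 6 4 2 9 5 3 7 1 / 1 9 2 7 4 3 6 5 8 / 7 5 3 1 8 6 2 9 4 / 2 4 6 3 5 8 7 1 9 / 3 8 5 9 1 7 4 2 6 / 9 7 1 6 2 4 5 8 3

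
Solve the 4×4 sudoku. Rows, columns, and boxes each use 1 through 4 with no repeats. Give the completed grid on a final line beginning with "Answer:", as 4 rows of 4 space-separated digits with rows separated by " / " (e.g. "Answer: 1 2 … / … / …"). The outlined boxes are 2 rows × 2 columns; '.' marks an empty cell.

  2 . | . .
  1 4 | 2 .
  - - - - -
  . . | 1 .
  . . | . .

Step 1. [r2c4∈{3}] r2c4's peers cover all but 3 ⇒ r2c4=3.
Step 2. [r4c3∈{3,4}] 3 has one home in col 3: r4c3 ⇒ r4c3=3.
Step 3. [r4c1∈{4}] nothing but 4 survives at r4c1. So r4c1=4.
Step 4. [r3c4∈{2,4}] across row 3, 4 lands solely at r3c4 ⇒ r3c4=4.
Step 5. [r3c2∈{2,3}] across row 3, 2 lands solely at r3c2. So r3c2=2.
Step 6. [r3c1∈{3}] only 3 remains possible at r3c1 ⇒ r3c1=3.
Step 7. [r1c3∈{4}] nothing but 4 survives at r1c3, so r1c3=4.
Step 8. [r1c2∈{3}] nothing but 3 survives at r1c2. So r1c2=3.
Step 9. [r4c4∈{2}] r4c4's peers cover all but 2 ⇒ r4c4=2.
Step 10. [r1c4∈{1}] r1c4's peers cover all but 1. So r1c4=1.
Step 11. [r4c2∈{1}] only 1 remains possible at r4c2 ⇒ r4c2=1.

Answer: 2 3 4 1 / 1 4 2 3 / 3 2 1 4 / 4 1 3 2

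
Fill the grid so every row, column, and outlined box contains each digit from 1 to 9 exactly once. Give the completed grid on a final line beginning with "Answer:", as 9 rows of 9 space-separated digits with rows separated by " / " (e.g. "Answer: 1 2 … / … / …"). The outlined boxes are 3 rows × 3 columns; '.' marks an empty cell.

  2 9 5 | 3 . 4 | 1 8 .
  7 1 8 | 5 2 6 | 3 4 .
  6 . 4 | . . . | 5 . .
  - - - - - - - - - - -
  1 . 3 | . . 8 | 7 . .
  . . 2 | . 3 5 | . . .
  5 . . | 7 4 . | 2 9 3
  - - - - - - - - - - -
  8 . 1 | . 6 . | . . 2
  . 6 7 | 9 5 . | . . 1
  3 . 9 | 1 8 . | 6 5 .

Step 1. [r4c2∈{4}] r4c2 has the single candidate 4. So r4c2=4.
Step 2. [r9c9∈{4,7}] across row 9, 4 lands solely at r9c9 ⇒ r9c9=4.
Step 3. [r3c6∈{1,7,9}] in col 6, 9 fits only at r3c6, so r3c6=9.
Step 4. [r4c8∈{6}] r4c8 has the single candidate 6 ⇒ r4c8=6.
Step 5. [r7c8∈{3,7}] in box 9, 7 fits only at r7c8 ⇒ r7c8=7.
Step 6. [r8c6∈{2,3}] across row 8, 2 lands solely at r8c6. So r8c6=2.
Step 7. [r1c5∈{7}] nothing but 7 survives at r1c5, so r1c5=7.
Step 8. [r5c9∈{8}] r5c9 has the single candidate 8, so r5c9=8.
Step 9. [r3c5∈{1}] only 1 remains possible at r3c5 ⇒ r3c5=1.
Step 10. [r9c2∈{2}] r9c2 is down to just 2, so r9c2=2.
Step 11. [r9c6∈{7}] r9c6 has the single candidate 7, so r9c6=7.
Step 12. [r5c8∈{1}] r5c8's peers cover all but 1. So r5c8=1.
Step 13. [r7c6∈{3}] r7c6 has the single candidate 3. So r7c6=3.
Step 14. [r5c4∈{6}] r5c4's peers cover all but 6 ⇒ r5c4=6.
Step 15. [r6c3∈{6}] r6c3 is down to just 6 ⇒ r6c3=6.
Step 16. [r6c2∈{8}] r6c2's peers cover all but 8, so r6c2=8.
Step 17. [r2c9∈{9}] r2c9's peers cover all but 9. So r2c9=9.
Step 18. [r8c7∈{8}] only 8 remains possible at r8c7, so r8c7=8.
Step 19. [r7c2∈{5}] nothing but 5 survives at r7c2 ⇒ r7c2=5.
Step 20. [r7c4∈{4}] only 4 remains possible at r7c4. So r7c4=4.
Step 21. [r4c4∈{2}] nothing but 2 survives at r4c4. So r4c4=2.
Step 22. [r3c8∈{2}] r3c8's peers cover all but 2, so r3c8=2.
Step 23. [r8c1∈{4}] only 4 remains possible at r8c1 ⇒ r8c1=4.
Step 24. [r7c7∈{9}] only 9 remains possible at r7c7, so r7c7=9.
Step 25. [r5c1∈{9}] r5c1's peers cover all but 9. So r5c1=9.
Step 26. [r1c9∈{6}] nothing but 6 survives at r1c9 ⇒ r1c9=6.
Step 27. [r8c8∈{3}] nothing but 3 survives at r8c8. So r8c8=3.
Step 28. [r3c2∈{3}] r3c2 is down to just 3. So r3c2=3.
Step 29. [r4c9∈{5}] r4c9 is down to just 5. So r4c9=5.
Step 30. [r4c5∈{9}] nothing but 9 survives at r4c5, so r4c5=9.
Step 31. [r6c6∈{1}] nothing but 1 survives at r6c6 ⇒ r6c6=1.
Step 32. [r5c7∈{4}] only 4 remains possible at r5c7, so r5c7=4.
Step 33. [r3c9∈{7}] r3c9 is down to just 7 ⇒ r3c9=7.
Step 34. [r3c4∈{8}] r3c4 has the single candidate 8. So r3c4=8.
Step 35. [r5c2∈{7}] r5c2 is down to just 7 ⇒ r5c2=7.

Answer: 2 9 5 3 7 4 1 8 6 / 7 1 8 5 2 6 3 4 9 / 6 3 4 8 1 9 5 2 7 / 1 4 3 2 9 8 7 6 5 / 9 7 2 6 3 5 4 1 8 / 5 8 6 7 4 1 2 9 3 / 8 5 1 4 6 3 9 7 2 / 4 6 7 9 5 2 8 3 1 / 3 2 9 1 8 7 6 5 4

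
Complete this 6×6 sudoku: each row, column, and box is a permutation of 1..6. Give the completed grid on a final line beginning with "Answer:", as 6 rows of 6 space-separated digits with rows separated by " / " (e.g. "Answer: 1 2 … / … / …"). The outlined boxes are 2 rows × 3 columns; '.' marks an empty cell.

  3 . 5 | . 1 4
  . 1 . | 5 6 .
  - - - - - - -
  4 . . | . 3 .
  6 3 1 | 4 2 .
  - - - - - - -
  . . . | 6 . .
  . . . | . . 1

Step 1. [r2c1∈{2}] nothing but 2 survives at r2c1, so r2c1=2.
Step 2. [r5c6∈{2,3,5}] across col 6, 2 lands solely at r5c6 ⇒ r5c6=2.
Step 3. [r6c1∈{5}] nothing but 5 survives at r6c1, so r6c1=5.
Step 4. [r5c2∈{4}] nothing but 4 survives at r5c2 ⇒ r5c2=4.
Step 5. [r6c3∈{2,3,6}] r6c3 is the only open cell in col 3 admitting 6 ⇒ r6c3=6.
Step 6. [r3c2∈{2,5}] across col 2, 5 lands solely at r3c2, so r3c2=5.
Step 7. [r1c4∈{2}] r1c4's peers cover all but 2 ⇒ r1c4=2.
Step 8. [r3c4∈{1}] r3c4 is down to just 1 ⇒ r3c4=1.
Step 9. [r4c6∈{5}] r4c6's peers cover all but 5, so r4c6=5.
Step 10. [r3c6∈{6}] r3c6 has the single candidate 6. So r3c6=6.
Step 11. [r3c3∈{2}] nothing but 2 survives at r3c3 ⇒ r3c3=2.
Step 12. [r6c2∈{2}] only 2 remains possible at r6c2 ⇒ r6c2=2.
Step 13. [r2c3∈{4}] r2c3 is down to just 4, so r2c3=4.
Step 14. [r2c6∈{3}] only 3 remains possible at r2c6, so r2c6=3.
Step 15. [r6c4∈{3}] only 3 remains possible at r6c4, so r6c4=3.
Step 16. [r6c5∈{4}] r6c5 is down to just 4. So r6c5=4.
Step 17. [r1c2∈{6}] r1c2 has the single candidate 6 ⇒ r1c2=6.
Step 18. [r5c5∈{5}] r5c5's peers cover all but 5. So r5c5=5.
Step 19. [r5c3∈{3}] nothing but 3 survives at r5c3 ⇒ r5c3=3.
Step 20. [r5c1∈{1}] r5c1 has the single candidate 1 ⇒ r5c1=1.

Answer: 3 6 5 2 1 4 / 2 1 4 5 6 3 / 4 5 2 1 3 6 / 6 3 1 4 2 5 / 1 4 3 6 5 2 / 5 2 6 3 4 1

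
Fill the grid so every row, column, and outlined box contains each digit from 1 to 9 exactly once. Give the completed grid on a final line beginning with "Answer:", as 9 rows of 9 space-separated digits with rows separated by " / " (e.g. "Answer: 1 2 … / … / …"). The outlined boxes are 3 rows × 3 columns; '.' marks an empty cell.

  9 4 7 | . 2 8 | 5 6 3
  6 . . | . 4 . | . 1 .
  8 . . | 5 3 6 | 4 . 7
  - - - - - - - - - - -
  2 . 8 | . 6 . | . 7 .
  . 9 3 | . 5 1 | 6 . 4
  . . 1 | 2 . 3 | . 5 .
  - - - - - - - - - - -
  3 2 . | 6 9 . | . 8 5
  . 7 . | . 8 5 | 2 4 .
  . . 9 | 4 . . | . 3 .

Step 1. [r9c5∈{1,7}] 1 has one home in col 5: r9c5. So r9c5=1.
Step 2. [r8c9∈{1,6,9}] 9 has one home in row 8: r8c9, so r8c9=9.
Step 3. [r4c4∈{9}] nothing but 9 survives at r4c4, so r4c4=9.
Step 4. [r2c9∈{2,8}] r2c9 is the only open cell in col 9 admitting 2 ⇒ r2c9=2.
Step 5. [r7c6∈{7}] r7c6's peers cover all but 7, so r7c6=7.
Step 6. [r2c7∈{8,9}] row 2 places 8 nowhere but r2c7. So r2c7=8.
Step 7. [r6c5∈{7}] r6c5's peers cover all but 7. So r6c5=7.
Step 8. [r4c2∈{5}] only 5 remains possible at r4c2. So r4c2=5.
Step 9. [r6c2∈{6}] r6c2 is down to just 6, so r6c2=6.
Step 10. [r4c7∈{1,3}] in row 4, 3 fits only at r4c7. So r4c7=3.
Step 11. [r6c7∈{9}] nothing but 9 survives at r6c7, so r6c7=9.
Step 12. [r9c6∈{2}] nothing but 2 survives at r9c6, so r9c6=2.
Step 13. [r8c4∈{3}] r8c4 is down to just 3. So r8c4=3.
Step 14. [r5c1∈{7}] r5c1 is down to just 7. So r5c1=7.
Step 15. [r6c9∈{8}] r6c9 has the single candidate 8 ⇒ r6c9=8.
Step 16. [r3c8∈{9}] only 9 remains possible at r3c8 ⇒ r3c8=9.
Step 17. [r6c1∈{4}] r6c1's peers cover all but 4. So r6c1=4.
Step 18. [r2c4∈{7}] r2c4 is down to just 7. So r2c4=7.
Step 19. [r3c2∈{1}] r3c2 is down to just 1 ⇒ r3c2=1.
Step 20. [r5c8∈{2}] r5c8's peers cover all but 2 ⇒ r5c8=2.
Step 21. [r3c3∈{2}] only 2 remains possible at r3c3. So r3c3=2.
Step 22. [r9c2∈{8}] nothing but 8 survives at r9c2 ⇒ r9c2=8.
Step 23. [r8c3∈{6}] only 6 remains possible at r8c3, so r8c3=6.
Step 24. [r2c2∈{3}] r2c2's peers cover all but 3, so r2c2=3.
Step 25. [r4c6∈{4}] r4c6 is down to just 4, so r4c6=4.
Step 26. [r2c3∈{5}] r2c3 has the single candidate 5 ⇒ r2c3=5.
Step 27. [r9c1∈{5}] nothing but 5 survives at r9c1, so r9c1=5.
Step 28. [r1c4∈{1}] r1c4's peers cover all but 1, so r1c4=1.
Step 29. [r7c7∈{1}] r7c7 is down to just 1 ⇒ r7c7=1.
Step 30. [r9c7∈{7}] nothing but 7 survives at r9c7. So r9c7=7.
Step 31. [r4c9∈{1}] nothing but 1 survives at r4c9. So r4c9=1.
Step 32. [r5c4∈{8}] r5c4's peers cover all but 8, so r5c4=8.
Step 33. [r9c9∈{6}] r9c9 has the single candidate 6. So r9c9=6.
Step 34. [r7c3∈{4}] r7c3 is down to just 4. So r7c3=4.
Step 35. [r8c1∈{1}] r8c1 has the single candidate 1 ⇒ r8c1=1.
Step 36. [r2c6∈{9}] r2c6 has the single candidate 9, so r2c6=9.

Answer: 9 4 7 1 2 8 5 6 3 / 6 3 5 7 4 9 8 1 2 / 8 1 2 5 3 6 4 9 7 / 2 5 8 9 6 4 3 7 1 / 7 9 3 8 5 1 6 2 4 / 4 6 1 2 7 3 9 5 8 / 3 2 4 6 9 7 1 8 5 / 1 7 6 3 8 5 2 4 9 / 5 8 9 4 1 2 7 3 6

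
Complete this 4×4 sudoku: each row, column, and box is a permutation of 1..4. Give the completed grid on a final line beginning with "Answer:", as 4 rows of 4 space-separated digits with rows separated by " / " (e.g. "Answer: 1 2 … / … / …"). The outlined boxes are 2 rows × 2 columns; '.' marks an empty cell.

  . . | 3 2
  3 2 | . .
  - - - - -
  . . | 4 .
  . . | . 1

Step 1. [r3c1∈{1,2}] r3c1 is the only open cell in row 3 admitting 2. So r3c1=2.
Step 2. [r1c1∈{1,4}] 1 has one home in col 1: r1c1 ⇒ r1c1=1.
Step 3. [r4c2∈{3,4}] r4c2 is the only open cell in row 4 admitting 3. So r4c2=3.
Step 4. [r4c3∈{2}] r4c3 has the single candidate 2, so r4c3=2.
Step 5. [r3c4∈{3}] r3c4 is down to just 3. So r3c4=3.
Step 6. [r4c1∈{4}] r4c1 has the single candidate 4, so r4c1=4.
Step 7. [r3c2∈{1}] r3c2's peers cover all but 1, so r3c2=1.
Step 8. [r2c3∈{1}] r2c3 has the single candidate 1. So r2c3=1.
Step 9. [r1c2∈{4}] nothing but 4 survives at r1c2. So r1c2=4.
Step 10. [r2c4∈{4}] r2c4's peers cover all but 4. So r2c4=4.

Answer: 1 4 3 2 / 3 2 1 4 / 2 1 4 3 / 4 3 2 1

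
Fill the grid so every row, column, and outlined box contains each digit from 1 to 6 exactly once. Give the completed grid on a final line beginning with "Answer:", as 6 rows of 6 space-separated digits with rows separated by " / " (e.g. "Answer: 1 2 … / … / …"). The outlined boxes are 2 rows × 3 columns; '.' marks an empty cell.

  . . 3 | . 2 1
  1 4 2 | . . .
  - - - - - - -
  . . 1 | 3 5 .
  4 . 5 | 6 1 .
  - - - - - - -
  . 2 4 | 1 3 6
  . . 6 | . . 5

Step 1. [r1c2∈{5,6}] across col 2, 5 lands solely at r1c2. So r1c2=5.
Step 2. [r3c1∈{2,6}] col 1 places 2 nowhere but r3c1, so r3c1=2.
Step 3. [r1c4∈{4}] r1c4's peers cover all but 4 ⇒ r1c4=4.
Step 4. [r6c1∈{3}] only 3 remains possible at r6c1, so r6c1=3.
Step 5. [r6c2∈{1}] only 1 remains possible at r6c2. So r6c2=1.
Step 6. [r2c6∈{3}] nothing but 3 survives at r2c6 ⇒ r2c6=3.
Step 7. [r1c1∈{6}] r1c1 has the single candidate 6 ⇒ r1c1=6.
Step 8. [r4c2∈{3}] nothing but 3 survives at r4c2 ⇒ r4c2=3.
Step 9. [r4c6∈{2}] r4c6 has the single candidate 2 ⇒ r4c6=2.
Step 10. [r6c5∈{4}] r6c5's peers cover all but 4 ⇒ r6c5=4.
Step 11. [r2c4∈{5}] nothing but 5 survives at r2c4. So r2c4=5.
Step 12. [r5c1∈{5}] nothing but 5 survives at r5c1 ⇒ r5c1=5.
Step 13. [r6c4∈{2}] only 2 remains possible at r6c4 ⇒ r6c4=2.
Step 14. [r2c5∈{6}] r2c5 has the single candidate 6 ⇒ r2c5=6.
Step 15. [r3c6∈{4}] nothing but 4 survives at r3c6, so r3c6=4.
Step 16. [r3c2∈{6}] nothing but 6 survives at r3c2, so r3c2=6.

Answer: 6 5 3 4 2 1 / 1 4 2 5 6 3 / 2 6 1 3 5 4 / 4 3 5 6 1 2 / 5 2 4 1 3 6 / 3 1 6 2 4 5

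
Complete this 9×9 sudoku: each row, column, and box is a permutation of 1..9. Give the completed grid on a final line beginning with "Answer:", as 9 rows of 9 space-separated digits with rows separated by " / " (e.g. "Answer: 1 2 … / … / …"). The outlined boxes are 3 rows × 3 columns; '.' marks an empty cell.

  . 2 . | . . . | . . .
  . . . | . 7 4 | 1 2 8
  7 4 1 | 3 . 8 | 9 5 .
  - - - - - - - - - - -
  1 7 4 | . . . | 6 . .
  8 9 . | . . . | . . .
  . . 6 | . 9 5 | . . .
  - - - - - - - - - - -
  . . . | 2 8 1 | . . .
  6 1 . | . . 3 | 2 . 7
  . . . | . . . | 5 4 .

Step 1. [r7c7∈{3}] r7c7 is down to just 3. So r7c7=3.
Step 2. [r5c3∈{2,3,5}] box 4 places 5 nowhere but r5c3, so r5c3=5.
Step 3. [r9c5∈{6}] nothing but 6 survives at r9c5. So r9c5=6.
Step 4. [r6c7∈{4,7,8}] across col 7, 8 lands solely at r6c7. So r6c7=8.
Step 5. [r6c2∈{3}] only 3 remains possible at r6c2 ⇒ r6c2=3.
Step 6. [r9c3∈{2,3,7,8,9}] r9c3 is the only open cell in col 3 admitting 2. So r9c3=2.
Step 7. [r4c6∈{2}] r4c6's peers cover all but 2 ⇒ r4c6=2.
Step 8. [r5c9∈{1,2,3,4}] across row 5, 2 lands solely at r5c9 ⇒ r5c9=2.
Step 9. [r3c9∈{6}] only 6 remains possible at r3c9. So r3c9=6.
Step 10. [r7c9∈{9}] r7c9 is down to just 9 ⇒ r7c9=9.
Step 11. [r4c5∈{3}] nothing but 3 survives at r4c5. So r4c5=3.
Step 12. [r1c9∈{3,4}] 3 has one home in col 9: r1c9 ⇒ r1c9=3.
Step 13. [r6c9∈{1,4}] r6c9 is the only open cell in col 9 admitting 4, so r6c9=4.
Step 14. [r5c7∈{7}] r5c7 is down to just 7, so r5c7=7.
Step 15. [r7c2∈{5}] r7c2 is down to just 5. So r7c2=5.
Step 16. [r2c3∈{3,9}] 3 has one home in col 3: r2c3 ⇒ r2c3=3.
Step 17. [r6c4∈{1,7}] row 6 places 7 nowhere but r6c4 ⇒ r6c4=7.
Step 18. [r9c4∈{9}] nothing but 9 survives at r9c4, so r9c4=9.
Step 19. [r1c6∈{6,9}] col 6 places 9 nowhere but r1c6, so r1c6=9.
Step 20. [r1c4∈{1,5,6}] 6 has one home in row 1: r1c4 ⇒ r1c4=6.
Step 21. [r2c4∈{5}] only 5 remains possible at r2c4, so r2c4=5.
Step 22. [r5c4∈{1,4}] col 4 places 1 nowhere but r5c4 ⇒ r5c4=1.
Step 23. [r8c3∈{8,9}] r8c3 is the only open cell in row 8 admitting 9, so r8c3=9.
Step 24. [r5c5∈{4}] r5c5 is down to just 4 ⇒ r5c5=4.
Step 25. [r5c6∈{6}] only 6 remains possible at r5c6 ⇒ r5c6=6.
Step 26. [r7c8∈{6}] r7c8 has the single candidate 6. So r7c8=6.
Step 27. [r2c2∈{6}] r2c2 has the single candidate 6. So r2c2=6.
Step 28. [r9c9∈{1}] r9c9 has the single candidate 1 ⇒ r9c9=1.
Step 29. [r8c5∈{5}] r8c5 has the single candidate 5, so r8c5=5.
Step 30. [r4c9∈{5}] r4c9 has the single candidate 5, so r4c9=5.
Step 31. [r6c8∈{1}] nothing but 1 survives at r6c8. So r6c8=1.
Step 32. [r2c1∈{9}] r2c1 has the single candidate 9 ⇒ r2c1=9.
Step 33. [r1c5∈{1}] nothing but 1 survives at r1c5 ⇒ r1c5=1.
Step 34. [r7c1∈{4}] only 4 remains possible at r7c1 ⇒ r7c1=4.
Step 35. [r1c8∈{7}] only 7 remains possible at r1c8 ⇒ r1c8=7.
Step 36. [r5c8∈{3}] r5c8 has the single candidate 3, so r5c8=3.
Step 37. [r7c3∈{7}] r7c3 has the single candidate 7. So r7c3=7.
Step 38. [r9c6∈{7}] r9c6 has the single candidate 7, so r9c6=7.
Step 39. [r4c8∈{9}] r4c8's peers cover all but 9, so r4c8=9.
Step 40. [r6c1∈{2}] nothing but 2 survives at r6c1, so r6c1=2.
Step 41. [r4c4∈{8}] only 8 remains possible at r4c4. So r4c4=8.
Step 42. [r9c1∈{3}] r9c1 is down to just 3 ⇒ r9c1=3.
Step 43. [r9c2∈{8}] nothing but 8 survives at r9c2. So r9c2=8.
Step 44. [r3c5∈{2}] r3c5 is down to just 2. So r3c5=2.
Step 45. [r8c4∈{4}] r8c4 is down to just 4. So r8c4=4.
Step 46. [r1c3∈{8}] only 8 remains possible at r1c3, so r1c3=8.
Step 47. [r8c8∈{8}] r8c8 is down to just 8. So r8c8=8.
Step 48. [r1c7∈{4}] nothing but 4 survives at r1c7. So r1c7=4.
Step 49. [r1c1∈{5}] nothing but 5 survives at r1c1 ⇒ r1c1=5.

Answer: 5 2 8 6 1 9 4 7 3 / 9 6 3 5 7 4 1 2 8 / 7 4 1 3 2 8 9 5 6 / 1 7 4 8 3 2 6 9 5 / 8 9 5 1 4 6 7 3 2 / 2 3 6 7 9 5 8 1 4 / 4 5 7 2 8 1 3 6 9 / 6 1 9 4 5 3 2 8 7 / 3 8 2 9 6 7 5 4 1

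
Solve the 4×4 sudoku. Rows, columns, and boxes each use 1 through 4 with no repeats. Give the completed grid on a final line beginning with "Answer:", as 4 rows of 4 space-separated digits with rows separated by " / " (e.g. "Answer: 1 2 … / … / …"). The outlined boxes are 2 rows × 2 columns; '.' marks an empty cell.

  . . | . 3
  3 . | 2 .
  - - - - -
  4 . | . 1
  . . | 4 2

Step 1. [r2c2∈{1,4}] row 2 places 1 nowhere but r2c2 ⇒ r2c2=1.
Step 2. [r3c2∈{2,3}] row 3 places 2 nowhere but r3c2 ⇒ r3c2=2.
Step 3. [r2c4∈{4}] r2c4 has the single candidate 4 ⇒ r2c4=4.
Step 4. [r3c3∈{3}] r3c3 is down to just 3. So r3c3=3.
Step 5. [r4c2∈{3}] nothing but 3 survives at r4c2. So r4c2=3.
Step 6. [r1c3∈{1}] only 1 remains possible at r1c3, so r1c3=1.
Step 7. [r1c1∈{2}] only 2 remains possible at r1c1. So r1c1=2.
Step 8. [r1c2∈{4}] only 4 remains possible at r1c2 ⇒ r1c2=4.
Step 9. [r4c1∈{1}] r4c1 is down to just 1, so r4c1=1.

Answer: 2 4 1 3 / 3 1 2 4 / 4 2 3 1 / 1 3 4 2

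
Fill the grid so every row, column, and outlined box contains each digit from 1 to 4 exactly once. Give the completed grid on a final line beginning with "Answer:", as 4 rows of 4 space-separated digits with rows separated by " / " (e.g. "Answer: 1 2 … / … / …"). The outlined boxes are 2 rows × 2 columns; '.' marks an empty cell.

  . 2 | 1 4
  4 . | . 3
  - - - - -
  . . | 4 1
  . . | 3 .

Step 1. [r4c1∈{1,2}] col 1 places 1 nowhere but r4c1, so r4c1=1.
Step 2. [r3c2∈{3}] r3c2 is down to just 3, so r3c2=3.
Step 3. [r4c4∈{2}] only 2 remains possible at r4c4, so r4c4=2.
Step 4. [r2c3∈{2}] r2c3's peers cover all but 2, so r2c3=2.
Step 5. [r3c1∈{2}] r3c1 is down to just 2 ⇒ r3c1=2.
Step 6. [r2c2∈{1}] r2c2 has the single candidate 1 ⇒ r2c2=1.
Step 7. [r1c1∈{3}] nothing but 3 survives at r1c1 ⇒ r1c1=3.
Step 8. [r4c2∈{4}] only 4 remains possible at r4c2. So r4c2=4.

Answer: 3 2 1 4 / 4 1 2 3 / 2 3 4 1 / 1 4 3 2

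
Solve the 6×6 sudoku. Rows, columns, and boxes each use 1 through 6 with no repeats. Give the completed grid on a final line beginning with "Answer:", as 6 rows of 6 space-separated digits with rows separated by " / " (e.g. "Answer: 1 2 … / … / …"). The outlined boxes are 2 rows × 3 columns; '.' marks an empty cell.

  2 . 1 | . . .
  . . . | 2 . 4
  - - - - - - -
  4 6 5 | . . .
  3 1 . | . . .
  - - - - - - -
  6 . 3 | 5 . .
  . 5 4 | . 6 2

Step 1. [r2c5∈{1,3,5}] r2c5 is the only open cell in row 2 admitting 1, so r2c5=1.
Step 2. [r6c4∈{1,3}] across row 6, 3 lands solely at r6c4, so r6c4=3.
Step 3. [r1c4∈{6}] r1c4's peers cover all but 6, so r1c4=6.
Step 4. [r3c5∈{2,3}] 2 has one home in row 3: r3c5 ⇒ r3c5=2.
Step 5. [r1c5∈{3,5}] across col 5, 3 lands solely at r1c5. So r1c5=3.
Step 6. [r4c5∈{4,5}] r4c5 is the only open cell in col 5 admitting 5 ⇒ r4c5=5.
Step 7. [r3c6∈{1,3}] in row 3, 3 fits only at r3c6. So r3c6=3.
Step 8. [r5c5∈{4}] r5c5 is down to just 4, so r5c5=4.
Step 9. [r4c6∈{6}] r4c6 is down to just 6, so r4c6=6.
Step 10. [r2c2∈{3}] nothing but 3 survives at r2c2, so r2c2=3.
Step 11. [r4c3∈{2}] r4c3 is down to just 2. So r4c3=2.
Step 12. [r4c4∈{4}] r4c4 is down to just 4, so r4c4=4.
Step 13. [r5c6∈{1}] r5c6 is down to just 1 ⇒ r5c6=1.
Step 14. [r2c1∈{5}] r2c1's peers cover all but 5, so r2c1=5.
Step 15. [r3c4∈{1}] r3c4 has the single candidate 1. So r3c4=1.
Step 16. [r1c6∈{5}] only 5 remains possible at r1c6, so r1c6=5.
Step 17. [r5c2∈{2}] only 2 remains possible at r5c2, so r5c2=2.
Step 18. [r6c1∈{1}] only 1 remains possible at r6c1. So r6c1=1.
Step 19. [r1c2∈{4}] r1c2's peers cover all but 4. So r1c2=4.
Step 20. [r2c3∈{6}] only 6 remains possible at r2c3, so r2c3=6.

Answer: 2 4 1 6 3 5 / 5 3 6 2 1 4 / 4 6 5 1 2 3 / 3 1 2 4 5 6 / 6 2 3 5 4 1 / 1 5 4 3 6 2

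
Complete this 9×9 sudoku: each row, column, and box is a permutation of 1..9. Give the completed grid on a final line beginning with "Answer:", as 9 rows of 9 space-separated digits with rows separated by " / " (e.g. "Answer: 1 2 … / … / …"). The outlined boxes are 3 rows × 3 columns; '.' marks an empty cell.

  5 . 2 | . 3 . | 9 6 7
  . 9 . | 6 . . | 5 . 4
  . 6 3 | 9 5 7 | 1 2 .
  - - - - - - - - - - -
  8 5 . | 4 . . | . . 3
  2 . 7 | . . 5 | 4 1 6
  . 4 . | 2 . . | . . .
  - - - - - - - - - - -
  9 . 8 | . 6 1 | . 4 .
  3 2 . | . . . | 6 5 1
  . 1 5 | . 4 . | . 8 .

Step 1. [r5c5∈{8,9}] across row 5, 9 lands solely at r5c5, so r5c5=9.
Step 2. [r5c4∈{3,8}] row 5 places 8 nowhere but r5c4. So r5c4=8.
Step 3. [r9c6∈{2,3,9}] 2 has one home in box 8: r9c6 ⇒ r9c6=2.
Step 4. [r2c3∈{1}] nothing but 1 survives at r2c3. So r2c3=1.
Step 5. [r2c6∈{8}] r2c6 is down to just 8, so r2c6=8.
Step 6. [r7c2∈{7}] r7c2's peers cover all but 7, so r7c2=7.
Step 7. [r9c7∈{3,7}] r9c7 is the only open cell in box 9 admitting 7. So r9c7=7.
Step 8. [r7c7∈{2,3}] 3 has one home in col 7: r7c7. So r7c7=3.
Step 9. [r4c5∈{1,7}] r4c5 is the only open cell in row 4 admitting 1, so r4c5=1.
Step 10. [r6c5∈{7}] r6c5 is down to just 7, so r6c5=7.
Step 11. [r6c8∈{9}] r6c8's peers cover all but 9, so r6c8=9.
Step 12. [r6c3∈{6}] nothing but 6 survives at r6c3 ⇒ r6c3=6.
Step 13. [r6c7∈{8}] only 8 remains possible at r6c7, so r6c7=8.
Step 14. [r6c1∈{1}] only 1 remains possible at r6c1, so r6c1=1.
Step 15. [r8c3∈{4}] r8c3 is down to just 4, so r8c3=4.
Step 16. [r1c2∈{8}] r1c2's peers cover all but 8, so r1c2=8.
Step 17. [r4c7∈{2}] r4c7's peers cover all but 2 ⇒ r4c7=2.
Step 18. [r1c4∈{1}] only 1 remains possible at r1c4, so r1c4=1.
Step 19. [r9c1∈{6}] r9c1's peers cover all but 6. So r9c1=6.
Step 20. [r9c4∈{3}] r9c4's peers cover all but 3. So r9c4=3.
Step 21. [r7c9∈{2}] nothing but 2 survives at r7c9 ⇒ r7c9=2.
Step 22. [r2c8∈{3}] r2c8's peers cover all but 3 ⇒ r2c8=3.
Step 23. [r4c3∈{9}] r4c3 has the single candidate 9 ⇒ r4c3=9.
Step 24. [r8c6∈{9}] nothing but 9 survives at r8c6 ⇒ r8c6=9.
Step 25. [r7c4∈{5}] r7c4 is down to just 5. So r7c4=5.
Step 26. [r9c9∈{9}] r9c9 has the single candidate 9, so r9c9=9.
Step 27. [r3c9∈{8}] nothing but 8 survives at r3c9 ⇒ r3c9=8.
Step 28. [r6c6∈{3}] only 3 remains possible at r6c6, so r6c6=3.
Step 29. [r6c9∈{5}] r6c9 is down to just 5. So r6c9=5.
Step 30. [r4c6∈{6}] r4c6 has the single candidate 6 ⇒ r4c6=6.
Step 31. [r5c2∈{3}] r5c2's peers cover all but 3 ⇒ r5c2=3.
Step 32. [r8c4∈{7}] r8c4 has the single candidate 7 ⇒ r8c4=7.
Step 33. [r2c1∈{7}] only 7 remains possible at r2c1. So r2c1=7.
Step 34. [r8c5∈{8}] nothing but 8 survives at r8c5, so r8c5=8.
Step 35. [r2c5∈{2}] only 2 remains possible at r2c5, so r2c5=2.
Step 36. [r4c8∈{7}] nothing but 7 survives at r4c8 ⇒ r4c8=7.
Step 37. [r1c6∈{4}] r1c6 is down to just 4 ⇒ r1c6=4.
Step 38. [r3c1∈{4}] r3c1's peers cover all but 4, so r3c1=4.

Answer: 5 8 2 1 3 4 9 6 7 / 7 9 1 6 2 8 5 3 4 / 4 6 3 9 5 7 1 2 8 / 8 5 9 4 1 6 2 7 3 / 2 3 7 8 9 5 4 1 6 / 1 4 6 2 7 3 8 9 5 / 9 7 8 5 6 1 3 4 2 / 3 2 4 7 8 9 6 5 1 / 6 1 5 3 4 2 7 8 9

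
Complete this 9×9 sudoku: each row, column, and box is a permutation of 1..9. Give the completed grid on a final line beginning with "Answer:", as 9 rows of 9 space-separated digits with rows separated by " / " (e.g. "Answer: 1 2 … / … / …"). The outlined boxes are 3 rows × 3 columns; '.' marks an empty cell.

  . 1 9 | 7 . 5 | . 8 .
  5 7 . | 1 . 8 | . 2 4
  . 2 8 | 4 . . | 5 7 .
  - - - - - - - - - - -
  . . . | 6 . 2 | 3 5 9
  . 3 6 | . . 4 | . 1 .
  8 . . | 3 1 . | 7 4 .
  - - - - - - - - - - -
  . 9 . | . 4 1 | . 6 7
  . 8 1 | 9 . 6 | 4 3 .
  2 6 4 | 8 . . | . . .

Step 1. [r1c7∈{6}] only 6 remains possible at r1c7, so r1c7=6.
Step 2. [r2c3∈{3}] nothing but 3 survives at r2c3. So r2c3=3.
Step 3. [r9c6∈{3,7}] in col 6, 7 fits only at r9c6. So r9c6=7.
Step 4. [r3c6∈{3,9}] r3c6 is the only open cell in col 6 admitting 3 ⇒ r3c6=3.
Step 5. [r4c3∈{7}] nothing but 7 survives at r4c3, so r4c3=7.
Step 6. [r5c9∈{2,8}] col 9 places 8 nowhere but r5c9, so r5c9=8.
Step 7. [r7c4∈{2,5}] 2 has one home in col 4: r7c4, so r7c4=2.
Step 8. [r3c5∈{6,9}] in row 3, 9 fits only at r3c5. So r3c5=9.
Step 9. [r8c5∈{5}] r8c5 has the single candidate 5, so r8c5=5.
Step 10. [r9c7∈{1,9}] r9c7 is the only open cell in col 7 admitting 1, so r9c7=1.
Step 11. [r6c3∈{2,5}] col 3 places 2 nowhere but r6c3, so r6c3=2.
Step 12. [r4c2∈{4}] r4c2's peers cover all but 4, so r4c2=4.
Step 13. [r9c8∈{9}] only 9 remains possible at r9c8, so r9c8=9.
Step 14. [r7c1∈{3}] r7c1 has the single candidate 3. So r7c1=3.
Step 15. [r4c5∈{8}] r4c5 has the single candidate 8, so r4c5=8.
Step 16. [r6c6∈{9}] r6c6 has the single candidate 9 ⇒ r6c6=9.
Step 17. [r8c9∈{2}] r8c9 has the single candidate 2. So r8c9=2.
Step 18. [r1c9∈{3}] only 3 remains possible at r1c9. So r1c9=3.
Step 19. [r2c5∈{6}] r2c5 has the single candidate 6. So r2c5=6.
Step 20. [r4c1∈{1}] r4c1 has the single candidate 1, so r4c1=1.
Step 21. [r9c9∈{5}] r9c9's peers cover all but 5. So r9c9=5.
Step 22. [r1c5∈{2}] r1c5's peers cover all but 2 ⇒ r1c5=2.
Step 23. [r7c7∈{8}] r7c7 has the single candidate 8. So r7c7=8.
Step 24. [r8c1∈{7}] r8c1 is down to just 7. So r8c1=7.
Step 25. [r5c4∈{5}] r5c4 is down to just 5 ⇒ r5c4=5.
Step 26. [r3c1∈{6}] only 6 remains possible at r3c1. So r3c1=6.
Step 27. [r5c1∈{9}] nothing but 9 survives at r5c1, so r5c1=9.
Step 28. [r5c5∈{7}] r5c5's peers cover all but 7. So r5c5=7.
Step 29. [r9c5∈{3}] only 3 remains possible at r9c5, so r9c5=3.
Step 30. [r6c9∈{6}] nothing but 6 survives at r6c9 ⇒ r6c9=6.
Step 31. [r3c9∈{1}] only 1 remains possible at r3c9. So r3c9=1.
Step 32. [r2c7∈{9}] r2c7 is down to just 9 ⇒ r2c7=9.
Step 33. [r7c3∈{5}] nothing but 5 survives at r7c3 ⇒ r7c3=5.
Step 34. [r1c1∈{4}] r1c1 is down to just 4. So r1c1=4.
Step 35. [r5c7∈{2}] r5c7's peers cover all but 2. So r5c7=2.
Step 36. [r6c2∈{5}] only 5 remains possible at r6c2, so r6c2=5.

Answer: 4 1 9 7 2 5 6 8 3 / 5 7 3 1 6 8 9 2 4 / 6 2 8 4 9 3 5 7 1 / 1 4 7 6 8 2 3 5 9 / 9 3 6 5 7 4 2 1 8 / 8 5 2 3 1 9 7 4 6 / 3 9 5 2 4 1 8 6 7 / 7 8 1 9 5 6 4 3 2 / 2 6 4 8 3 7 1 9 5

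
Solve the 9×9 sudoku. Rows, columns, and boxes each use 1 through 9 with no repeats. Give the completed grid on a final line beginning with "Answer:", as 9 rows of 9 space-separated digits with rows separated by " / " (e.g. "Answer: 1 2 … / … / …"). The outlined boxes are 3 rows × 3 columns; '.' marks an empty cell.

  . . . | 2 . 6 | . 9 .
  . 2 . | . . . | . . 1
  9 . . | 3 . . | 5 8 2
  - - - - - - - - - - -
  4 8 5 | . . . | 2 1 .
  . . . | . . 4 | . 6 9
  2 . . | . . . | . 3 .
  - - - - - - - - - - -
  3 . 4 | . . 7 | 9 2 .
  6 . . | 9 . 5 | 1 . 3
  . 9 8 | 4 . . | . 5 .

Step 1. [r8c2∈{7}] r8c2 is down to just 7, so r8c2=7.
Step 2. [r2c8∈{4,7}] in col 8, 7 fits only at r2c8 ⇒ r2c8=7.
Step 3. [r5c5∈{1,2,3,5,7,8}] 2 has one home in row 5: r5c5, so r5c5=2.
Step 4. [r4c9∈{7}] r4c9 is down to just 7 ⇒ r4c9=7.
Step 5. [r5c4∈{1,5,7,8}] row 5 places 5 nowhere but r5c4. So r5c4=5.
Step 6. [r3c6∈{1}] r3c6 is down to just 1 ⇒ r3c6=1.
Step 7. [r2c4∈{8}] only 8 remains possible at r2c4 ⇒ r2c4=8.
Step 8. [r6c3∈{1,6,7,9}] in col 3, 9 fits only at r6c3. So r6c3=9.
Step 9. [r1c9∈{4}] nothing but 4 survives at r1c9, so r1c9=4.
Step 10. [r4c4∈{6}] nothing but 6 survives at r4c4. So r4c4=6.
Step 11. [r7c4∈{1}] only 1 remains possible at r7c4, so r7c4=1.
Step 12. [r2c5∈{4,5,9}] across row 2, 4 lands solely at r2c5 ⇒ r2c5=4.
Step 13. [r1c5∈{5,7}] r1c5 is the only open cell in col 5 admitting 5. So r1c5=5.
Step 14. [r7c9∈{6,8}] box 9 places 8 nowhere but r7c9. So r7c9=8.
Step 15. [r6c5∈{1,7,8}] 1 has one home in col 5: r6c5 ⇒ r6c5=1.
Step 16. [r2c7∈{3,6}] across box 3, 6 lands solely at r2c7 ⇒ r2c7=6.
Step 17. [r2c3∈{3}] r2c3 is down to just 3. So r2c3=3.
Step 18. [r1c2∈{1}] r1c2's peers cover all but 1. So r1c2=1.
Step 19. [r1c3∈{7}] r1c3 has the single candidate 7, so r1c3=7.
Step 20. [r4c5∈{3,9}] 9 has one home in col 5: r4c5. So r4c5=9.
Step 21. [r9c5∈{3,6}] col 5 places 3 nowhere but r9c5 ⇒ r9c5=3.
Step 22. [r6c7∈{4,8}] across row 6, 4 lands solely at r6c7. So r6c7=4.
Step 23. [r5c1∈{1,7}] across row 5, 7 lands solely at r5c1, so r5c1=7.
Step 24. [r3c3∈{6}] r3c3's peers cover all but 6 ⇒ r3c3=6.
Step 25. [r2c6∈{9}] r2c6 is down to just 9, so r2c6=9.
Step 26. [r6c4∈{7}] r6c4's peers cover all but 7, so r6c4=7.
Step 27. [r5c3∈{1}] only 1 remains possible at r5c3. So r5c3=1.
Step 28. [r6c2∈{6}] only 6 remains possible at r6c2, so r6c2=6.
Step 29. [r9c9∈{6}] r9c9 is down to just 6 ⇒ r9c9=6.
Step 30. [r6c6∈{8}] nothing but 8 survives at r6c6. So r6c6=8.
Step 31. [r5c7∈{8}] only 8 remains possible at r5c7, so r5c7=8.
Step 32. [r1c7∈{3}] nothing but 3 survives at r1c7. So r1c7=3.
Step 33. [r8c3∈{2}] r8c3's peers cover all but 2. So r8c3=2.
Step 34. [r7c2∈{5}] r7c2's peers cover all but 5, so r7c2=5.
Step 35. [r1c1∈{8}] r1c1 has the single candidate 8 ⇒ r1c1=8.
Step 36. [r5c2∈{3}] r5c2's peers cover all but 3, so r5c2=3.
Step 37. [r3c2∈{4}] r3c2's peers cover all but 4, so r3c2=4.
Step 38. [r3c5∈{7}] r3c5's peers cover all but 7. So r3c5=7.
Step 39. [r9c6∈{2}] r9c6 is down to just 2 ⇒ r9c6=2.
Step 40. [r9c1∈{1}] only 1 remains possible at r9c1, so r9c1=1.
Step 41. [r4c6∈{3}] r4c6's peers cover all but 3 ⇒ r4c6=3.
Step 42. [r2c1∈{5}] r2c1 has the single candidate 5, so r2c1=5.
Step 43. [r7c5∈{6}] r7c5 is down to just 6 ⇒ r7c5=6.
Step 44. [r9c7∈{7}] nothing but 7 survives at r9c7. So r9c7=7.
Step 45. [r8c5∈{8}] r8c5 has the single candidate 8. So r8c5=8.
Step 46. [r8c8∈{4}] r8c8's peers cover all but 4, so r8c8=4.
Step 47. [r6c9∈{5}] r6c9 has the single candidate 5. So r6c9=5.

Answer: 8 1 7 2 5 6 3 9 4 / 5 2 3 8 4 9 6 7 1 / 9 4 6 3 7 1 5 8 2 / 4 8 5 6 9 3 2 1 7 / 7 3 1 5 2 4 8 6 9 / 2 6 9 7 1 8 4 3 5 / 3 5 4 1 6 7 9 2 8 / 6 7 2 9 8 5 1 4 3 / 1 9 8 4 3 2 7 5 6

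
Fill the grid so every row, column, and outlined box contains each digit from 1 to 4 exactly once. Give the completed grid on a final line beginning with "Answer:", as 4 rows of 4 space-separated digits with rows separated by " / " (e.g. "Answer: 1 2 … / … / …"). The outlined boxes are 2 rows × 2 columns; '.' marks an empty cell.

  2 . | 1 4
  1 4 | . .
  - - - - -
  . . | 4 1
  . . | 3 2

Step 1. [r1c2∈{3}] only 3 remains possible at r1c2 ⇒ r1c2=3.
Step 2. [r3c1∈{3}] r3c1 has the single candidate 3 ⇒ r3c1=3.
Step 3. [r4c1∈{4}] r4c1 has the single candidate 4. So r4c1=4.
Step 4. [r2c3∈{2}] only 2 remains possible at r2c3, so r2c3=2.
Step 5. [r4c2∈{1}] nothing but 1 survives at r4c2 ⇒ r4c2=1.
Step 6. [r2c4∈{3}] r2c4 is down to just 3 ⇒ r2c4=3.
Step 7. [r3c2∈{2}] r3c2 has the single candidate 2, so r3c2=2.

Answer: 2 3 1 4 / 1 4 2 3 / 3 2 4 1 / 4 1 3 2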